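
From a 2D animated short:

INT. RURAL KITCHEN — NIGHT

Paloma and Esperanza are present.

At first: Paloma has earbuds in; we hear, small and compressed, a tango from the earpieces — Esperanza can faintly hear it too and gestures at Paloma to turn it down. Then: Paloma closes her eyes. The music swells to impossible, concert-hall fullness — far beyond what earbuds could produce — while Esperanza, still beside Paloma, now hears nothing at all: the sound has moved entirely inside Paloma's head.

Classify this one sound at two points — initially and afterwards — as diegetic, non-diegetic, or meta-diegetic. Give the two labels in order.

Initially: the earbuds are a physical source both characters can hear → diegetic.
Afterwards: the music now exists only as Paloma's subjective experience; Esperanza can no longer hear it → meta-diegetic.

diegetic, meta-diegetic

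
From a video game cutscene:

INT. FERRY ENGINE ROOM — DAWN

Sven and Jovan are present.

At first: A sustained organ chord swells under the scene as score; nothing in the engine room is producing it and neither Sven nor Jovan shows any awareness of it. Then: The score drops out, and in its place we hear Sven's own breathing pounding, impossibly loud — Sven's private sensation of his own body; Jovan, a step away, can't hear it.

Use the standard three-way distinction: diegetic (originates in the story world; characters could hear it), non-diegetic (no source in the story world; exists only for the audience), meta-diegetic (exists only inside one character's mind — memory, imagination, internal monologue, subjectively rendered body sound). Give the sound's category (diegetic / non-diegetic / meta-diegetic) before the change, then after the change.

non-diegetic, meta-diegetic

Before the change: underscore with no in-world source, inaudible to the characters → non-diegetic.
After the change: the body sound is Sven's subjective perception alone — Jovan can't hear it → meta-diegetic.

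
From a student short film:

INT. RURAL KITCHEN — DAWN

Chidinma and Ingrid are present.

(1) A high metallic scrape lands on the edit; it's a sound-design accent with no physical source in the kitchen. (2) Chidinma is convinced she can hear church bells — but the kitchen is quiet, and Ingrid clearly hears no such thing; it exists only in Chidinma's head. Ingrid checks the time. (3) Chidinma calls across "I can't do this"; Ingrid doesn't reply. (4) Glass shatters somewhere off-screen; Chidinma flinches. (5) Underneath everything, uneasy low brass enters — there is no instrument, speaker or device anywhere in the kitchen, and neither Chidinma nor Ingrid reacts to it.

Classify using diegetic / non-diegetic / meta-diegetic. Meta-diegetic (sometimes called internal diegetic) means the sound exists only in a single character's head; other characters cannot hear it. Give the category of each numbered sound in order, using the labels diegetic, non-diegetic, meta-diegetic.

(1) is non-diegetic: nothing in the scene produces it; it's an accent added for the audience.
(2) Chidinma alone 'hears' it — an imagined sound, not present in the space → meta-diegetic.
(3) is diegetic: on-screen dialogue — Chidinma speaks and Ingrid is there to hear.
(4) the sound comes from glass physically present in the location → diegetic.
(5) it has no source in the story world and no character can hear it — it's underscore → non-diegetic.

non-diegetic, meta-diegetic, diegetic, diegetic, non-diegetic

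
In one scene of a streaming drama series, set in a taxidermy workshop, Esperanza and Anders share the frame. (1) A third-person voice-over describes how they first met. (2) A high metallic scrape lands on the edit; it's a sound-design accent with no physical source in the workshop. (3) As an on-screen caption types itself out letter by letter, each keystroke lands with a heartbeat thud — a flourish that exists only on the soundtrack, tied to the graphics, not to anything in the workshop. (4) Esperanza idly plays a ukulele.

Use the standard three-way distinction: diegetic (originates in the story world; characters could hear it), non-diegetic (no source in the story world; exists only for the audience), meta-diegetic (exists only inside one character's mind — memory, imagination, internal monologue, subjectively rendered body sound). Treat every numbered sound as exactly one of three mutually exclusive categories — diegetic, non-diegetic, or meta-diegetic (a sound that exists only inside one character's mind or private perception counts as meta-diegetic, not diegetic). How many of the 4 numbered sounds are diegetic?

Sound (1): external voice-over — not a character, not heard by anyone in the scene, so non-diegetic.
(2) is non-diegetic: nothing in the scene produces it; it's an accent added for the audience.
(3) it accompanies on-screen graphics, not anything inside the story world → non-diegetic.
(4) the instrument and the performer are both in the scene → diegetic.
So 1 of the 4 is diegetic: (4).

1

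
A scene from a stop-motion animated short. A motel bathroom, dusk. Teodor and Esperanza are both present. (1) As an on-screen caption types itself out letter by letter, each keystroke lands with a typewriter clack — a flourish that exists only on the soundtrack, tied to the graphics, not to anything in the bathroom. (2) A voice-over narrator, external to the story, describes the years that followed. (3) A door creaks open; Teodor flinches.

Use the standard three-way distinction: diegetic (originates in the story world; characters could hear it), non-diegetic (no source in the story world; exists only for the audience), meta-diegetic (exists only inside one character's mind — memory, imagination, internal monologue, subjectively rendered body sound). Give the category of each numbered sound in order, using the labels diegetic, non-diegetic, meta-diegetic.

non-diegetic, non-diegetic, diegetic

(1) it accompanies on-screen graphics, not anything inside the story world → non-diegetic.
(2) the narrator exists outside the story world, addressing only the audience → non-diegetic.
(3) a door is a real object/event in the scene's world → diegetic.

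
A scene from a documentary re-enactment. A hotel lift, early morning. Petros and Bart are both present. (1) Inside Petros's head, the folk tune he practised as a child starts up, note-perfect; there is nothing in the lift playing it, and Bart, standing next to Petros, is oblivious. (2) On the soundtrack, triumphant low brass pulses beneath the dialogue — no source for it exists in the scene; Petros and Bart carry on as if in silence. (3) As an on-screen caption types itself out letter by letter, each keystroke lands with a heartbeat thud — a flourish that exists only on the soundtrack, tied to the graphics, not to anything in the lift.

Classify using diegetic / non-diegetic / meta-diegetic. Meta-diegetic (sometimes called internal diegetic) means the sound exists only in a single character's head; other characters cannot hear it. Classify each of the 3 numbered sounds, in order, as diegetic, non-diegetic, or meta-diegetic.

meta-diegetic, non-diegetic, non-diegetic

(1) remembered music, private to Petros — Bart is oblivious because it isn't in the room → meta-diegetic.
(2) is non-diegetic: it has no source in the story world and no character can hear it — it's underscore.
(3) the caption isn't part of the story world, so neither is the sound tied to it → non-diegetic.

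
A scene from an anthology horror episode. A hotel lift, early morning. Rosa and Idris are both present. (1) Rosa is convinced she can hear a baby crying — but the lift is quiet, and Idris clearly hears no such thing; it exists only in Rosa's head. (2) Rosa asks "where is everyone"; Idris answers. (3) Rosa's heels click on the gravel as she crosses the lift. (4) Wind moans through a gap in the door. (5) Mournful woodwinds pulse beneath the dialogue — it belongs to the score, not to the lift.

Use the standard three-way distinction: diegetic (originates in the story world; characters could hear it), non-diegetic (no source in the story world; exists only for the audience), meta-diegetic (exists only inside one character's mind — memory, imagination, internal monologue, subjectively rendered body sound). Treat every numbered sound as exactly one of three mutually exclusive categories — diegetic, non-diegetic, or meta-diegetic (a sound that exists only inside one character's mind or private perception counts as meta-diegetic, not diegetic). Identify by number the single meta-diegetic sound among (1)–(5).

Sound (1): the sound is imagined by Rosa; nothing in the story world is producing it and Idris can't hear it, so meta-diegetic.
(2) is diegetic: Rosa is a character speaking aloud in the scene.
(3) Rosa's footsteps are produced in the story world → diegetic.
Sound (4): ambient/room sound belonging to the story's physical space, so diegetic.
(5) is non-diegetic: score with no on-screen or off-screen source; it exists for the audience alone.
Only (1) is meta-diegetic.

1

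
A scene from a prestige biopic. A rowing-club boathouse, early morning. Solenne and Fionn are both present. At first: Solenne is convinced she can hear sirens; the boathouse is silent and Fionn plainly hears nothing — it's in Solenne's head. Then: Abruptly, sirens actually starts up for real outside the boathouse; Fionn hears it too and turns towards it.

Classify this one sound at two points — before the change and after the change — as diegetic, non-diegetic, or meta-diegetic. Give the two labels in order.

meta-diegetic, diegetic

Before the change: only Solenne 'hears' it — imagined, in her mind → meta-diegetic.
After the change: now there's a real external source and Fionn hears it too — in the story world → diegetic.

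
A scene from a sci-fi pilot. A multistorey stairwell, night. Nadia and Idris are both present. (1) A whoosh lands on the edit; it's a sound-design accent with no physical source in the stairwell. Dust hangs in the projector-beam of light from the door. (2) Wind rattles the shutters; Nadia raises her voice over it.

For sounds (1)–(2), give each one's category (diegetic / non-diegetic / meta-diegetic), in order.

(1) is non-diegetic: an editorial stinger — it belongs to the cut, not the story world.
(2) is diegetic: it's the actual ambient sound of the location.

non-diegetic, diegetic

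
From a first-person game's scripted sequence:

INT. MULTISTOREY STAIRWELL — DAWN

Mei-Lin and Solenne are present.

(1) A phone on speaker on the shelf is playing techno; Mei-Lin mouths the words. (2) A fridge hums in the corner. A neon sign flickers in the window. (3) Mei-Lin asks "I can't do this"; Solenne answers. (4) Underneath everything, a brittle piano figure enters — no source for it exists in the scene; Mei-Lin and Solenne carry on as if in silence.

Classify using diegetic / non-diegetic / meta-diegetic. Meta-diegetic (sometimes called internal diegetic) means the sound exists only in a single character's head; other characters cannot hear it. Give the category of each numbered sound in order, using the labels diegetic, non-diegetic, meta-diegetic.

(1) is diegetic: source music from a phone on speaker, which exists in the story world.
(2) a fridge is part of the location's real environment → diegetic.
Sound (3): spoken by a character present in the story world, so diegetic.
(4) it has no source in the story world and no character can hear it — it's underscore → non-diegetic.

diegetic, diegetic, diegetic, non-diegetic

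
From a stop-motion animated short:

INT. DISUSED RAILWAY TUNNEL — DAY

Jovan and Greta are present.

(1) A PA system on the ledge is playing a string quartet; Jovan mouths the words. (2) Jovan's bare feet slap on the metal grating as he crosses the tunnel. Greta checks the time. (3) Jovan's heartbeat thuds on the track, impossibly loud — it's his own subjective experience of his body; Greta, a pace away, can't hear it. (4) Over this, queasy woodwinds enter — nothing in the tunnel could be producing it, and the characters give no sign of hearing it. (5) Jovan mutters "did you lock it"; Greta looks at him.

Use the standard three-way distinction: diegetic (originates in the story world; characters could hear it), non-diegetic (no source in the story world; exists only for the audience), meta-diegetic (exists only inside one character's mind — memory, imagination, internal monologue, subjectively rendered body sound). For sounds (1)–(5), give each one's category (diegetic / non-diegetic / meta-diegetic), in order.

diegetic, diegetic, meta-diegetic, non-diegetic, diegetic

Sound (1): a PA system is a physical source in the scene and Jovan reacts to it, so diegetic.
(2) is diegetic: Jovan's footsteps are produced in the story world.
(3) a subjective body sound — Jovan's private perception, inaudible to Greta → meta-diegetic.
Sound (4): it has no source in the story world and no character can hear it — it's underscore, so non-diegetic.
(5) Jovan is a character speaking aloud in the scene → diegetic.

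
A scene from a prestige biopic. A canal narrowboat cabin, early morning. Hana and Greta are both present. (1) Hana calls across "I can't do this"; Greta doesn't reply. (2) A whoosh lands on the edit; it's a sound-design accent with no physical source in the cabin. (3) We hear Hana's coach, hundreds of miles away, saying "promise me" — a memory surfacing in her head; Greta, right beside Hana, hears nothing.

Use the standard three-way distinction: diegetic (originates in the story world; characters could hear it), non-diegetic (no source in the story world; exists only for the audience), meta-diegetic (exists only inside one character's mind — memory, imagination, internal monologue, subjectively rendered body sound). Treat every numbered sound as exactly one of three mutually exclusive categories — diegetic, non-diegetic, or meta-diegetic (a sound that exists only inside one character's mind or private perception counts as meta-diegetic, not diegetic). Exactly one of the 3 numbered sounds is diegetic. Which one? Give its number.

1

(1) is diegetic: Hana is a character speaking aloud in the scene.
Sound (2): an editorial stinger — it belongs to the cut, not the story world, so non-diegetic.
(3) it's Hana's recollection rendered as sound; the other character can't hear it → meta-diegetic.
Only (1) is diegetic.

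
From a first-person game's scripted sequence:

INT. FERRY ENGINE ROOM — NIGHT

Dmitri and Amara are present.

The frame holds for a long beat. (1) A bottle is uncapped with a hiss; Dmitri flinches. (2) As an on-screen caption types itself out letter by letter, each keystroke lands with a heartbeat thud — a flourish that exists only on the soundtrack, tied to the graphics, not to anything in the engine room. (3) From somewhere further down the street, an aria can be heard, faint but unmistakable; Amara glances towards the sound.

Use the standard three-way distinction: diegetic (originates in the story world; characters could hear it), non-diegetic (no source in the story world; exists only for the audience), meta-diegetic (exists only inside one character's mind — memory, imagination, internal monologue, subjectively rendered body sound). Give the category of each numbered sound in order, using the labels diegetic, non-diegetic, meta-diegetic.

(1) is diegetic: the sound comes from a bottle physically present in the location.
(2) is non-diegetic: sound married to a title/caption — outside the diegesis by definition.
Sound (3): it's coming from somewhere further down the street — a location within the story world — and Amara reacts, so diegetic.

diegetic, non-diegetic, diegetic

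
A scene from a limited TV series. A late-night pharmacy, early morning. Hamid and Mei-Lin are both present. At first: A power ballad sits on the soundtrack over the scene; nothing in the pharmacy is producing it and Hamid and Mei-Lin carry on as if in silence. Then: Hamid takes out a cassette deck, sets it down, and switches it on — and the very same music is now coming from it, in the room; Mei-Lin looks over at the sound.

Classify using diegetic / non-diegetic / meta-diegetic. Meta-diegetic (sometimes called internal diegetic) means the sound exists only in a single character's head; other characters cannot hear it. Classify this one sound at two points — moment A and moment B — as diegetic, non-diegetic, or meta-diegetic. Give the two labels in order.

non-diegetic, diegetic

Moment A: no in-world source exists and no character can hear it — underscore → non-diegetic.
Moment B: a cassette deck is now a real source in the story world and the characters hear it → diegetic.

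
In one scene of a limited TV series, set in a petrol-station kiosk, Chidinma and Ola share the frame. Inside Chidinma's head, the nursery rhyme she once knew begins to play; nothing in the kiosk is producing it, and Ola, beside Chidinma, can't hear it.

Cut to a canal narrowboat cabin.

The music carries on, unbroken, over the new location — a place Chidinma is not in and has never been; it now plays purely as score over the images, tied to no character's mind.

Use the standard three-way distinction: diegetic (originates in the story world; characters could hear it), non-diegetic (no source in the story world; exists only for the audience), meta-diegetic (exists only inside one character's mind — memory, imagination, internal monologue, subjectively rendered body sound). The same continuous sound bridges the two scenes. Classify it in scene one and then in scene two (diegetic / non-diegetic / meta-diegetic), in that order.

meta-diegetic, non-diegetic

Scene one: the music exists only inside Chidinma's mind; Ola can't hear it → meta-diegetic.
Scene two: it's detached from Chidinma entirely and plays over unrelated images with no in-world source — conventional underscore → non-diegetic.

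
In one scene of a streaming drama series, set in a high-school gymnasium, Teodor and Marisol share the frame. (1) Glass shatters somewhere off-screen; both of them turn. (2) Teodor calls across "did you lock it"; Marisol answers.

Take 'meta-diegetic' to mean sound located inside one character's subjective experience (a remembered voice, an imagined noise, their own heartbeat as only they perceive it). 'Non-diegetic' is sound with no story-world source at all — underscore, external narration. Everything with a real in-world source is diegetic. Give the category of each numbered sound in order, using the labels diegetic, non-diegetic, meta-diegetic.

diegetic, diegetic

Sound (1): glass is a real object/event in the scene's world, so diegetic.
(2) spoken by a character present in the story world → diegetic.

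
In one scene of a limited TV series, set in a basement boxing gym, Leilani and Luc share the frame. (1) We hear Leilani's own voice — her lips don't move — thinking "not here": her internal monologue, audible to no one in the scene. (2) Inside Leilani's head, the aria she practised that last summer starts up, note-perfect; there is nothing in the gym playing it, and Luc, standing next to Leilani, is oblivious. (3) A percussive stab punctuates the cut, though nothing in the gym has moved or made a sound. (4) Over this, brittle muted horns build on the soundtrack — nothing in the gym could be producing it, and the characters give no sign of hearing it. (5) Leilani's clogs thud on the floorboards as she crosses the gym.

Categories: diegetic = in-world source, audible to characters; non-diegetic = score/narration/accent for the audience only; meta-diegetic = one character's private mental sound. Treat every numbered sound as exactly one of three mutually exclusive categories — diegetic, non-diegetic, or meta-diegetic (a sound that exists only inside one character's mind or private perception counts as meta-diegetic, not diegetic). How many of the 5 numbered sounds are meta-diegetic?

Sound (1): Leilani's thought-voice: a private mental sound no other character can hear, so meta-diegetic.
(2) is meta-diegetic: the music is a memory playing inside Leilani's mind alone; no real-world source, Luc can't hear it.
(3) it's a sound-design accent with no in-world source; no one in the scene can hear it → non-diegetic.
Sound (4): it has no source in the story world and no character can hear it — it's underscore, so non-diegetic.
(5) is diegetic: Leilani's footsteps are produced in the story world.
So 2 of the 5 are meta-diegetic: (1), (2).

2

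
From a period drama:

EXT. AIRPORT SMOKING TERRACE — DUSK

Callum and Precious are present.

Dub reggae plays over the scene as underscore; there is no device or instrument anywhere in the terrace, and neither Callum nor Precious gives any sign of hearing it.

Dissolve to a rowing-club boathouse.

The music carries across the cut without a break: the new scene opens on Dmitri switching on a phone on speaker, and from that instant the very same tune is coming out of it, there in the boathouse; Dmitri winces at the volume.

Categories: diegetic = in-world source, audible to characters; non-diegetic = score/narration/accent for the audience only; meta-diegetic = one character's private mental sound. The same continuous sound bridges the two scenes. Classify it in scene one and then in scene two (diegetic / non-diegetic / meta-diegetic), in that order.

non-diegetic, diegetic

Scene one: there's no in-world source anywhere and no character hears it — underscore for the audience only → non-diegetic.
Scene two: once Dmitri turns on a phone on speaker, the music has a real source in the story world and Dmitri reacts to it → diegetic.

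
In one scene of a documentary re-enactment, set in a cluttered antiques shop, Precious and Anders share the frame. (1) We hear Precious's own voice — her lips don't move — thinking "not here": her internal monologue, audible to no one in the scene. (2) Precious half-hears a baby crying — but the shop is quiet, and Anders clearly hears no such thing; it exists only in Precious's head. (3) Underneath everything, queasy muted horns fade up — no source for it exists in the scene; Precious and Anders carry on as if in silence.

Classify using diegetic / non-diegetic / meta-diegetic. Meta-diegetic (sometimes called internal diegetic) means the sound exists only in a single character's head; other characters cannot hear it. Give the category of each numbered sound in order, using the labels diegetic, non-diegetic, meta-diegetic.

meta-diegetic, meta-diegetic, non-diegetic

Sound (1): Precious's thought-voice: a private mental sound no other character can hear, so meta-diegetic.
(2) the sound is imagined by Precious; nothing in the story world is producing it and Anders can't hear it → meta-diegetic.
(3) nothing in the shop produces it and the characters don't hear it — pure soundtrack → non-diegetic.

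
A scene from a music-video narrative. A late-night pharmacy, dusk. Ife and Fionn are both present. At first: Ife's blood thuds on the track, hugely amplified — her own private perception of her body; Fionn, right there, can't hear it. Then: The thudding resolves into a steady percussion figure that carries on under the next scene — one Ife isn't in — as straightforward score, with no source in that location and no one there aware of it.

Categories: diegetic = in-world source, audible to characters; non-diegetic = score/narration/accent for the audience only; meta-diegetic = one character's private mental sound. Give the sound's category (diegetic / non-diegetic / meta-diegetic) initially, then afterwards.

meta-diegetic, non-diegetic

Initially: it's Ife's subjective body sound, inaudible to Fionn → meta-diegetic.
Afterwards: detached from Ife and playing as sourceless score over a scene she isn't in — for the audience only → non-diegetic.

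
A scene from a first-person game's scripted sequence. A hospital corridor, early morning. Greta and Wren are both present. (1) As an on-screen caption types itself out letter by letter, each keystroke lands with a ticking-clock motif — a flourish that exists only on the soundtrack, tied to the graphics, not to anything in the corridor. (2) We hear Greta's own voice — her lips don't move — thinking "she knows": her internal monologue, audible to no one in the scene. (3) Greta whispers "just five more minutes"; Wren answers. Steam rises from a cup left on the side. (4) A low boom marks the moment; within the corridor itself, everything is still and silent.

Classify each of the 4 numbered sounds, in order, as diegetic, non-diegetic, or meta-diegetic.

non-diegetic, meta-diegetic, diegetic, non-diegetic

Sound (1): sound married to a title/caption — outside the diegesis by definition, so non-diegetic.
(2) it's Greta's unspoken thought, heard only by the audience via her subjectivity → meta-diegetic.
(3) is diegetic: Greta is a character speaking aloud in the scene.
(4) is non-diegetic: an editorial stinger — it belongs to the cut, not the story world.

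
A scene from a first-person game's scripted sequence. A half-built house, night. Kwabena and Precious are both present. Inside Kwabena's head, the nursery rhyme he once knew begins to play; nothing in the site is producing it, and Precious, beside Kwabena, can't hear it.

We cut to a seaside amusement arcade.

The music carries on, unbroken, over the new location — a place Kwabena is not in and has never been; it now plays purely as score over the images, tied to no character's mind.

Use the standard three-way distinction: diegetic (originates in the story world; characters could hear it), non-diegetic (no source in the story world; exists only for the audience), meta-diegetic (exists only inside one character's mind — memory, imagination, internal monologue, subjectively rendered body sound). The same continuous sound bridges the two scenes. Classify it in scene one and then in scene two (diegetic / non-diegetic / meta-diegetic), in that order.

Scene one: the music exists only inside Kwabena's mind; Precious can't hear it → meta-diegetic.
Scene two: it's detached from Kwabena entirely and plays over unrelated images with no in-world source — conventional underscore → non-diegetic.

meta-diegetic, non-diegetic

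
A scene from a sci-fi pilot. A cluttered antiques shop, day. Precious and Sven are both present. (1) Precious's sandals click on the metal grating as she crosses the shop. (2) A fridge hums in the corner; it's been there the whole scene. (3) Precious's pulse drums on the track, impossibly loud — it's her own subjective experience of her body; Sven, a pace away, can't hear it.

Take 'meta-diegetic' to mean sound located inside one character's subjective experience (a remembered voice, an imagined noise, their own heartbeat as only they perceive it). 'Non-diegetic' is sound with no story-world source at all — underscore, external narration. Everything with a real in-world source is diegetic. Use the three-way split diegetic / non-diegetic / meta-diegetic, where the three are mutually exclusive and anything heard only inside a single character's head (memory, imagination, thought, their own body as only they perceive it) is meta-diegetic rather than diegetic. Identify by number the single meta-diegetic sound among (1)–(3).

Sound (1): Precious's footsteps are produced in the story world, so diegetic.
(2) is diegetic: ambient/room sound belonging to the story's physical space.
(3) is meta-diegetic: a subjective body sound — Precious's private perception, inaudible to Sven.
Only (3) is meta-diegetic.

3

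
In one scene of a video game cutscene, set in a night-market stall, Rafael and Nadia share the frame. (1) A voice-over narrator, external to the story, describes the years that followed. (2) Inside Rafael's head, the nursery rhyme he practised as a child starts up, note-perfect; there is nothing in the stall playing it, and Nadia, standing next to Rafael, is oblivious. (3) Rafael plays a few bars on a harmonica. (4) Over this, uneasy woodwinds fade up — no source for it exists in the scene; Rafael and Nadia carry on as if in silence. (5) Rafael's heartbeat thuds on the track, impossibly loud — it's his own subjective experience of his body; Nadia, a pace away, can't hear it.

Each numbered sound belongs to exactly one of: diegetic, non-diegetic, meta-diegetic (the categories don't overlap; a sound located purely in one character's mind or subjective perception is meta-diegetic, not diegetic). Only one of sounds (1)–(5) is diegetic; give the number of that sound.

3

(1) is non-diegetic: commentary laid over the scene from outside the fiction.
(2) is meta-diegetic: it lives in Rafael's subjectivity, not in the stall.
Sound (3): Rafael is producing the music live, in the story world, so diegetic.
Sound (4): it has no source in the story world and no character can hear it — it's underscore, so non-diegetic.
(5) is meta-diegetic: point-of-audition from inside Rafael's body; not a sound in the room.
Only (3) is diegetic.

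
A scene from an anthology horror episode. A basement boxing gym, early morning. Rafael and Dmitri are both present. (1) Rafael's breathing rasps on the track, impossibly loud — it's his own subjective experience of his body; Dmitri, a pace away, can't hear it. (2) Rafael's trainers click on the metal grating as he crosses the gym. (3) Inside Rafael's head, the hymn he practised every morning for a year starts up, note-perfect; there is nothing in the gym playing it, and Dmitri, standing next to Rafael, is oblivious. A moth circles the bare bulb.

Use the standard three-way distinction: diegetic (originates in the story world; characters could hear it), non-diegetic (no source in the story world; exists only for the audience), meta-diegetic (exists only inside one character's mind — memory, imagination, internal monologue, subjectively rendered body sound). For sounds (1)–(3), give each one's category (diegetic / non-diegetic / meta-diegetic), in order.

(1) point-of-audition from inside Rafael's body; not a sound in the room → meta-diegetic.
Sound (2): it's the physical sound of Rafael moving in the space, so diegetic.
(3) remembered music, private to Rafael — Dmitri is oblivious because it isn't in the room → meta-diegetic.

meta-diegetic, diegetic, meta-diegetic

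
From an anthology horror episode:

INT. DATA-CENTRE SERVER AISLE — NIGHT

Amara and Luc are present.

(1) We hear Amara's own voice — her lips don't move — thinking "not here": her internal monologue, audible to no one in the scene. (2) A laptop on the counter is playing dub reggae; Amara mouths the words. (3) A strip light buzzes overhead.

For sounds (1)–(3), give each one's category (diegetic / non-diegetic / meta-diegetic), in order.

meta-diegetic, diegetic, diegetic

Sound (1): internal monologue — inside Amara's mind, not spoken into the scene, so meta-diegetic.
(2) is diegetic: a laptop is a physical source in the scene and Amara reacts to it.
Sound (3): ambient/room sound belonging to the story's physical space, so diegetic.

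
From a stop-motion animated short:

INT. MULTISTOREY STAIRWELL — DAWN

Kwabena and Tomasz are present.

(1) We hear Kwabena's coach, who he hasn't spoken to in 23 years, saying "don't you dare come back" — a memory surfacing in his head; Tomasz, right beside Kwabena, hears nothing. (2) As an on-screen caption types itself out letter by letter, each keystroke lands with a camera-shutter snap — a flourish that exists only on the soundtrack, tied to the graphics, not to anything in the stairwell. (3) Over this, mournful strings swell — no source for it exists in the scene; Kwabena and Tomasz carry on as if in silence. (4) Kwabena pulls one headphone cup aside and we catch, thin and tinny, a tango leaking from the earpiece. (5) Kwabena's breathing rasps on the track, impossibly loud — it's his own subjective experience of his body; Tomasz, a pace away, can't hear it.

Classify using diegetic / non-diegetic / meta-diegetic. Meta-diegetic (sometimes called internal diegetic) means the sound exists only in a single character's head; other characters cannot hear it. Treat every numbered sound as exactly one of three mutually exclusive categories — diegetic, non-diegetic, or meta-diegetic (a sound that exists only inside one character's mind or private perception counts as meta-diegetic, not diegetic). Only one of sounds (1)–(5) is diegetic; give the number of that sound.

4

(1) the voice is a memory playing only inside Kwabena's mind; Tomasz can't hear it → meta-diegetic.
(2) is non-diegetic: sound married to a title/caption — outside the diegesis by definition.
(3) is non-diegetic: nothing in the stairwell produces it and the characters don't hear it — pure soundtrack.
(4) it's leaking from a physical pair of headphones in the scene → diegetic.
Sound (5): a subjective body sound — Kwabena's private perception, inaudible to Tomasz, so meta-diegetic.
Only (4) is diegetic.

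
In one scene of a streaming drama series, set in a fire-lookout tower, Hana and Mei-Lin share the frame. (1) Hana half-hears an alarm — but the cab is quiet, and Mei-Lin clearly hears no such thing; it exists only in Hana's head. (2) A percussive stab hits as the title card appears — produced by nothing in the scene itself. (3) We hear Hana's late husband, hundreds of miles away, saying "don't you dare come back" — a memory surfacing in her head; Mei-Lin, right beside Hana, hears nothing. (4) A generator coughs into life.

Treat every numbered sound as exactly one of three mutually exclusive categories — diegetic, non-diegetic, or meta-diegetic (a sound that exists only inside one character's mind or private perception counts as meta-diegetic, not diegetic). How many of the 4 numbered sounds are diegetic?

(1) subjective to Hana: the cab is silent and Mei-Lin hears nothing → meta-diegetic.
(2) is non-diegetic: nothing in the scene produces it; it's an accent added for the audience.
(3) is meta-diegetic: a remembered line, private to Hana — not present in the room, not audible to Mei-Lin.
(4) is diegetic: the sound comes from a generator physically present in the location.
So 1 of the 4 is diegetic: (4).

1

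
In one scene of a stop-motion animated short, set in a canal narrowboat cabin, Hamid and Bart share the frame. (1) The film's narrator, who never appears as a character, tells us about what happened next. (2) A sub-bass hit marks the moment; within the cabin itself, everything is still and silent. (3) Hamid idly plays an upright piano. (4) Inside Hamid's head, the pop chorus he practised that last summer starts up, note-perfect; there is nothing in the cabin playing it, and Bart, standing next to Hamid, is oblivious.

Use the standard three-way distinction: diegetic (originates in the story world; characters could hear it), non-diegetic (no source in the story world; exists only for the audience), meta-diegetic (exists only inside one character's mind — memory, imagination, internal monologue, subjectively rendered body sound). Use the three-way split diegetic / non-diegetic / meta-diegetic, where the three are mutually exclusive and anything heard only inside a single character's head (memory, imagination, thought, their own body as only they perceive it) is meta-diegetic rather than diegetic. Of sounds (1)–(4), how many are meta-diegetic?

(1) external voice-over — not a character, not heard by anyone in the scene → non-diegetic.
Sound (2): it's a sound-design accent with no in-world source; no one in the scene can hear it, so non-diegetic.
(3) Hamid is producing the music live, in the story world → diegetic.
(4) is meta-diegetic: remembered music, private to Hamid — Bart is oblivious because it isn't in the room.
Meta-diegetic: (4) — that's 1.

1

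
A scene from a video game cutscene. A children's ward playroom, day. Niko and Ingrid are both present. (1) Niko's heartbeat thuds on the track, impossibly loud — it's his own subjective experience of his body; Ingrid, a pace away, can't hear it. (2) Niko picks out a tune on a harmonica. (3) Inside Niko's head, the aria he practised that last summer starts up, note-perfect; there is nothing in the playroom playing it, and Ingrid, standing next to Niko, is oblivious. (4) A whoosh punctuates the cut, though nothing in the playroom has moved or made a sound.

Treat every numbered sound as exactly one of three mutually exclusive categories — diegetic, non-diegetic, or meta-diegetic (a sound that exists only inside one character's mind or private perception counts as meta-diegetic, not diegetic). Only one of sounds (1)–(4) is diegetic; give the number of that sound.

(1) it's Niko's internal bodily sensation rendered as sound; only Niko 'hears' it → meta-diegetic.
(2) is diegetic: Niko is producing the music live, in the story world.
(3) is meta-diegetic: it lives in Niko's subjectivity, not in the playroom.
Sound (4): it's a sound-design accent with no in-world source; no one in the scene can hear it, so non-diegetic.
Only (2) is diegetic.

2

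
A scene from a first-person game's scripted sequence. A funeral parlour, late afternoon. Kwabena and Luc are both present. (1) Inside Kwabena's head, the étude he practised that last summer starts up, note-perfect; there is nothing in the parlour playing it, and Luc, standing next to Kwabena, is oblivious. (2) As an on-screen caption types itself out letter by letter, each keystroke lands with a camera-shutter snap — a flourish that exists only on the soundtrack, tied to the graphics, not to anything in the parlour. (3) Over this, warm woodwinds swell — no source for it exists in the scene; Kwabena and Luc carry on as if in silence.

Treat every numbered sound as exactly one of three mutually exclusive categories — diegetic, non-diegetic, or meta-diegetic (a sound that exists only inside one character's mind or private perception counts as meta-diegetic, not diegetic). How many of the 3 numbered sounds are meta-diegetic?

(1) is meta-diegetic: the music is a memory playing inside Kwabena's mind alone; no real-world source, Luc can't hear it.
Sound (2): the caption isn't part of the story world, so neither is the sound tied to it, so non-diegetic.
(3) nothing in the parlour produces it and the characters don't hear it — pure soundtrack → non-diegetic.
Meta-diegetic: (1) — that's 1.

1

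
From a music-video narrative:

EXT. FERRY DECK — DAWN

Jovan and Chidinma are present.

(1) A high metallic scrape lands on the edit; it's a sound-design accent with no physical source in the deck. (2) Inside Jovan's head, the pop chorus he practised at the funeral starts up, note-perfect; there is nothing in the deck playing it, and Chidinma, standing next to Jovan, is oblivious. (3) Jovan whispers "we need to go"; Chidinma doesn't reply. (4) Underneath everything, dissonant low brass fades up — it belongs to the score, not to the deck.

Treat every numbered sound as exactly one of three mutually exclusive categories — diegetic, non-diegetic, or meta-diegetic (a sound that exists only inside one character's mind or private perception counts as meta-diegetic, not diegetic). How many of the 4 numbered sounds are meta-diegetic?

(1) is non-diegetic: an editorial stinger — it belongs to the cut, not the story world.
Sound (2): the music is a memory playing inside Jovan's mind alone; no real-world source, Chidinma can't hear it, so meta-diegetic.
Sound (3): on-screen dialogue — Jovan speaks and Chidinma is there to hear, so diegetic.
(4) score with no on-screen or off-screen source; it exists for the audience alone → non-diegetic.
Meta-diegetic: (2) — that's 1.

1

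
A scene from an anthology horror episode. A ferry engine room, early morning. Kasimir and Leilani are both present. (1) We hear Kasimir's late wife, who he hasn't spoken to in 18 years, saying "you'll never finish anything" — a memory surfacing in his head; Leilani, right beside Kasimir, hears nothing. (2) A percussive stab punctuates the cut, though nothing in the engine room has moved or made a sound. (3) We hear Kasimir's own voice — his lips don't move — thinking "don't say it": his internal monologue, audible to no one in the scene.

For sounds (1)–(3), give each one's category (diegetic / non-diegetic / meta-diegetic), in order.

(1) is meta-diegetic: the voice is a memory playing only inside Kasimir's mind; Leilani can't hear it.
Sound (2): an editorial stinger — it belongs to the cut, not the story world, so non-diegetic.
(3) Kasimir's thought-voice: a private mental sound no other character can hear → meta-diegetic.

meta-diegetic, non-diegetic, meta-diegetic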